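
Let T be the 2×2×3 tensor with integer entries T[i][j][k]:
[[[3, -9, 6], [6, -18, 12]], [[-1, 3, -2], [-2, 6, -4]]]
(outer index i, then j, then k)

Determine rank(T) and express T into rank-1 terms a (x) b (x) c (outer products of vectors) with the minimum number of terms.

rank(T) = 1

Lower bound: T ≠ 0 (e.g. T[0,0,0] = 3), so rank(T) ≥ 1.
Upper bound: the mode-1 fibre T[:,0,0] = [3, -1] gives a = (3, -1) (primitive direction); the mode-2 fibre T[0,:,0] = [3, 6] gives b = (1, 2); then c[k] = T[0,0,k] / (a[0]·b[0]) = [3, -9, 6] / 3 = (1, -3, 2).
Expanding (3, -1) (x) (1, 2) (x) (1, -3, 2) reproduces all 12 entries of T, so T = (3, -1) (x) (1, 2) (x) (1, -3, 2) and rank(T) ≤ 1.
These bounds meet, so rank(T) = 1.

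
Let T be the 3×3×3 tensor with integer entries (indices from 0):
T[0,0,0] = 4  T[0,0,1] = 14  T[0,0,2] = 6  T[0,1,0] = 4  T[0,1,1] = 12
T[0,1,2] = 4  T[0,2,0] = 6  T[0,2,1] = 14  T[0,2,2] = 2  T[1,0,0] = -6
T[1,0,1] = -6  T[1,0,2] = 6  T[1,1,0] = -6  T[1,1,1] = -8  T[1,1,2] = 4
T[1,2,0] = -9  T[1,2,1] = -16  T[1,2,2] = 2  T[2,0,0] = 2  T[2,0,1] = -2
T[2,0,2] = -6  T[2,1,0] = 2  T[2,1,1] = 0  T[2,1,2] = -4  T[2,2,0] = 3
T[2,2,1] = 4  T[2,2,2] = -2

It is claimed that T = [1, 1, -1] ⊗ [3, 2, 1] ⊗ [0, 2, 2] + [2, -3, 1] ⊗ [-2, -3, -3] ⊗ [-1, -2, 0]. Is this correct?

No

Reconstruct entry (0,1,0) from the claimed factors: Σₗ aₗ[0]bₗ[1]cₗ[0] = (1)·(2)·(0) + (2)·(-3)·(-1) = 6, but T[0,1,0] = 4. The claim is false.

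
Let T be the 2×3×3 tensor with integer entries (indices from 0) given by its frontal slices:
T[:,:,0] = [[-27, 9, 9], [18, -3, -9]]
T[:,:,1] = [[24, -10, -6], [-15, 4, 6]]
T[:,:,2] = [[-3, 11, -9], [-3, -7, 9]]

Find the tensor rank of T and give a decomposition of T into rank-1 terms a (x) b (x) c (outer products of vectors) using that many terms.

rank(T) = 2

Lower bound: in the mode-2 unfolding of T (rows indexed by j, columns by (i,k)) the 2×2 minor on rows j ∈ {0, 1}, columns (i,k) ∈ {(0,0), (0,1)} is det [[-27, 24], [9, -10]] = 54 ≠ 0, so that unfolding has rank ≥ 2 and hence rank(T) ≥ 2 (CP rank is at least every unfolding rank, though it can be larger).
Upper bound: with S_k = T[:,:,k], the two rank-1 terms a₁b₁ᵀ, a₂b₂ᵀ are the rank-1 members of the pencil x·S₀ + y·S₁.
The 2×2 minor of x·S₀ + y·S₁ on rows {0,1}, columns {0,1} is −81·x² + 135·xy − 54·y² = (-27)·(3·x − 2·y)(x − y), vanishing at (x:y) = (2:3) and (1:1).
M₁ = 2·S₀ + 3·S₁ = [[18, -12, 0], [-9, 6, 0]] = 3·[2, -1][3, -2, 0]ᵀ and M₂ = S₀ + S₁ = [[-3, -1, 3], [3, 1, -3]] = −[1, -1][3, 1, -3]ᵀ, so take a₁ = [2, -1], b₁ = [3, -2, 0], a₂ = [1, -1], b₂ = [3, 1, -3].
Each slice is an integer combination of E₁ = a₁b₁ᵀ and E₂ = a₂b₂ᵀ: S₀ = −3·E₁ − 3·E₂, S₁ = 3·E₁ + 2·E₂, S₂ = −2·E₁ + 3·E₂; reading off coefficients, c₁ = [-3, 3, -2] and c₂ = [-3, 2, 3].
Hence T = [2, -1] (x) [3, -2, 0] (x) [-3, 3, -2] + [1, -1] (x) [3, 1, -3] (x) [-3, 2, 3], so rank(T) ≤ 2.
These bounds meet, so rank(T) = 2.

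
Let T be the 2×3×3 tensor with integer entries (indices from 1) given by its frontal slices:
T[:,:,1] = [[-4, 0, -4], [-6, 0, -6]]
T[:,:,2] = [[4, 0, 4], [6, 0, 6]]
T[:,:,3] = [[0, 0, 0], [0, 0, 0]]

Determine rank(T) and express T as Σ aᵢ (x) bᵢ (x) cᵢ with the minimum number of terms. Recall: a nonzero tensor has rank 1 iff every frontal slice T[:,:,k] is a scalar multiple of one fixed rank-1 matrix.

Lower bound: T ≠ 0 (e.g. T[1,1,1] = -4), so rank(T) ≥ 1.
Upper bound: if T = a (x) b (x) c then every fibre of T is a multiple of the corresponding factor, so read the factors off the fibres through the nonzero entry T[1,1,1] = -4.
The mode-1 fibre T[:,1,1] = [-4, -6] gives a = [2, 3] (primitive direction); the mode-2 fibre T[1,:,1] = [-4, 0, -4] gives b = [1, 0, 1]; then c[k] = T[1,1,k] / (a[1]·b[1]) = [-4, 4, 0] / 2 = [-2, 2, 0].
Expanding [2, 3] (x) [1, 0, 1] (x) [-2, 2, 0] reproduces all 18 entries of T, so T = [2, 3] (x) [1, 0, 1] (x) [-2, 2, 0] and rank(T) ≤ 1.
These bounds meet, so rank(T) = 1.

rank(T) = 1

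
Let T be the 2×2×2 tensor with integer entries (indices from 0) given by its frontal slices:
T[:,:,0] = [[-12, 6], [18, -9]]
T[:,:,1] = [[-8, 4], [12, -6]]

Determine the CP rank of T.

Lower bound: T ≠ 0 (e.g. T[0,0,0] = -12), so rank(T) ≥ 1.
Upper bound: the mode-1 fibre T[:,0,0] = [-12, 18] gives a = [2, -3] (primitive direction); the mode-2 fibre T[0,:,0] = [-12, 6] gives b = [2, -1]; then c[k] = T[0,0,k] / (a[0]·b[0]) = [-12, -8] / 4 = [-3, -2].
Expanding [2, -3] ⊗ [2, -1] ⊗ [-3, -2] reproduces all 8 entries of T, so T = [2, -3] ⊗ [2, -1] ⊗ [-3, -2] and rank(T) ≤ 1.
These bounds meet, so rank(T) = 1.

1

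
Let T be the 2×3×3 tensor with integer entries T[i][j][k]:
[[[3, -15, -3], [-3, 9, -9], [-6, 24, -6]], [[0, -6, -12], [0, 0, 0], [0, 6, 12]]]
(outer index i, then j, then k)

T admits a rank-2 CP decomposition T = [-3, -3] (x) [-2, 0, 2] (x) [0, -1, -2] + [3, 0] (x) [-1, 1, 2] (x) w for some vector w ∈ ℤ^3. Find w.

w = [-1, 3, -3]

Subtract the known terms from T to get the rank-1 residual R = [3, 0] (x) [-1, 1, 2] (x) w, so R[i,j,k] = a[i]·b[j]·w[k]. Pick indices with nonzero a[0]·b[0] = (3)·(-1) = -3. Only the fibre through (0,0,·) is needed: R[0,0,:] = T[0,0,:] − Σₗ aₗ[0]bₗ[0]cₗ = [3, -15, -3] − (-3)·(-2)·[0, -1, -2] = [3, -9, 9]. Then w[k] = R[0,0,k] / -3 for each k, giving w = [3, -9, 9] / -3 = [-1, 3, -3].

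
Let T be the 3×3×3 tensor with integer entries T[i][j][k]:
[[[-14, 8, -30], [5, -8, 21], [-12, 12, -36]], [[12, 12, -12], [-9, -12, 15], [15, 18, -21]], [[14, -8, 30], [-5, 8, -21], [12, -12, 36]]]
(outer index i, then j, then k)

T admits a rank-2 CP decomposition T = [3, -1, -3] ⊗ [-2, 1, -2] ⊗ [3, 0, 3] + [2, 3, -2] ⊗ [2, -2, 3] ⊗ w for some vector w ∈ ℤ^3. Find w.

w = [1, 2, -3]

Subtract the known terms from T to get the rank-1 residual R = [2, 3, -2] ⊗ [2, -2, 3] ⊗ w, so R[i,j,k] = a[i]·b[j]·w[k]. Pick indices with nonzero a[0]·b[0] = (2)·(2) = 4. Only the fibre through (0,0,·) is needed: R[0,0,:] = T[0,0,:] − Σₗ aₗ[0]bₗ[0]cₗ = [-14, 8, -30] − (3)·(-2)·[3, 0, 3] = [4, 8, -12]. Then w[k] = R[0,0,k] / 4 for each k, giving w = [4, 8, -12] / 4 = [1, 2, -3].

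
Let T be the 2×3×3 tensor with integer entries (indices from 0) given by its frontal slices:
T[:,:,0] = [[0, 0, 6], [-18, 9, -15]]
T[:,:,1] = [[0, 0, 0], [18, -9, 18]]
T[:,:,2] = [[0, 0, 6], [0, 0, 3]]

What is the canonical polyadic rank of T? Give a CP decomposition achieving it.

rank(T) = 2

Lower bound: the mode-1 unfolding of T (rows indexed by i, columns by (j,k) = (0,0), (0,1), (0,2), (1,0), (1,1), (1,2), (2,0), (2,1), (2,2)) is [[0, 0, 0, 0, 0, 0, 6, 0, 6], [-18, 18, 0, 9, -9, 0, -15, 18, 3]].
There the 2×2 minor on rows i ∈ {0, 1}, columns (j,k) ∈ {(0,0), (2,0)} is det [[0, 6], [-18, -15]] = 108 ≠ 0, so this unfolding has rank ≥ 2; CP rank is at least every unfolding rank, so rank(T) ≥ 2. (This is only a lower bound: in general the CP rank may exceed every unfolding rank, so we still need to exhibit 2 rank-1 terms summing to T.)
Upper bound — finding two terms. Write S_k = T[:,:,k] for the frontal slices: S₀ = [[0, 0, 6], [-18, 9, -15]], S₁ = [[0, 0, 0], [18, -9, 18]], S₂ = [[0, 0, 6], [0, 0, 3]].
If T = a₁ (x) b₁ (x) c₁ + a₂ (x) b₂ (x) c₂ then each S_k = c₁[k]·a₁b₁ᵀ + c₂[k]·a₂b₂ᵀ. S₀ and S₁ are linearly independent, so a₁b₁ᵀ and a₂b₂ᵀ must span the same plane of matrices: they are the rank-1 matrices of the form x·S₀ + y·S₁.
The 2×2 minor of x·S₀ + y·S₁ on rows {0,1}, columns {0,2} is 108·x² − 108·xy = 108·(x − y)(x), vanishing at (x:y) = (1:1) and (0:1).
M₁ = S₀ + S₁ = [[0, 0, 6], [0, 0, 3]] = 3·[2, 1][0, 0, 1]ᵀ and M₂ = S₁ = [[0, 0, 0], [18, -9, 18]] = 9·[0, 1][2, -1, 2]ᵀ, so take a₁ = [2, 1], b₁ = [0, 0, 1], a₂ = [0, 1], b₂ = [2, -1, 2].
Each slice is an integer combination of E₁ = a₁b₁ᵀ and E₂ = a₂b₂ᵀ: S₀ = 3·E₁ − 9·E₂, S₁ = 9·E₂, S₂ = 3·E₁; reading off coefficients, c₁ = [3, 0, 3] and c₂ = [-9, 9, 0].
Hence T = [2, 1] (x) [0, 0, 1] (x) [3, 0, 3] + [0, 1] (x) [2, -1, 2] (x) [-9, 9, 0], so rank(T) ≤ 2.
These bounds meet, so rank(T) = 2.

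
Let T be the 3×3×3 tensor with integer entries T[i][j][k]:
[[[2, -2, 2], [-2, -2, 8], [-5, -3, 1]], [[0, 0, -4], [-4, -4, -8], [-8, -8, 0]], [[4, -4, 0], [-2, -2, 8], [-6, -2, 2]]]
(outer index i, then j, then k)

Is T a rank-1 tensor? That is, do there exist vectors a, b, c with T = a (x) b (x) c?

No

The mode-1 unfolding of T (rows indexed by i, columns by (j,k) = (0,0), (0,1), (0,2), (1,0), (1,1), (1,2), (2,0), (2,1), (2,2)) is [[2, -2, 2, -2, -2, 8, -5, -3, 1], [0, 0, -4, -4, -4, -8, -8, -8, 0], [4, -4, 0, -2, -2, 8, -6, -2, 2]].
There the 3×3 minor on rows i ∈ {0, 1, 2}, columns (j,k) ∈ {(0,0), (0,2), (1,0)} is det [[2, 2, -2], [0, -4, -4], [4, 0, -2]] = -48 ≠ 0, so this unfolding has rank ≥ 3; CP rank is at least every unfolding rank, so rank(T) ≥ 3.
In particular rank(T) ≥ 3 > 1, so T is not rank-1.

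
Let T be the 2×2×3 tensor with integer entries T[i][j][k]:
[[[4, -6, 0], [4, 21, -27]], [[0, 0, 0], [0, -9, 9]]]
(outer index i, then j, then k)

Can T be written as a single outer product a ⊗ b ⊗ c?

The mode-1 unfolding of T (rows indexed by i, columns by (j,k) = (0,0), (0,1), (0,2), (1,0), (1,1), (1,2)) is [[4, -6, 0, 4, 21, -27], [0, 0, 0, 0, -9, 9]].
There the 2×2 minor on rows i ∈ {0, 1}, columns (j,k) ∈ {(0,0), (1,1)} is det [[4, 21], [0, -9]] = -36 ≠ 0, so this unfolding has rank ≥ 2; CP rank is at least every unfolding rank, so rank(T) ≥ 2.
In particular rank(T) ≥ 2 > 1, so T is not rank-1.

No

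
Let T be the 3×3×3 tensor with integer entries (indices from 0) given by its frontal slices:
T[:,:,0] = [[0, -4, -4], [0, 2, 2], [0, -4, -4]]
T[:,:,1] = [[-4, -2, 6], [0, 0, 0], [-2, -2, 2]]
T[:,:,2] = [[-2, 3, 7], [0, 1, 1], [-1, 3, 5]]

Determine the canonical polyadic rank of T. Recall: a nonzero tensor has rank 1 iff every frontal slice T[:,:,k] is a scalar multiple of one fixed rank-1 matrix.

Lower bound: the mode-1 unfolding of T (rows indexed by i, columns by (j,k) = (0,0), (0,1), (0,2), (1,0), (1,1), (1,2), (2,0), (2,1), (2,2)) is [[0, -4, -2, -4, -2, 3, -4, 6, 7], [0, 0, 0, 2, 0, 1, 2, 0, 1], [0, -2, -1, -4, -2, 3, -4, 2, 5]].
There the 3×3 minor on rows i ∈ {0, 1, 2}, columns (j,k) ∈ {(0,1), (1,0), (1,1)} is det [[-4, -4, -2], [0, 2, 0], [-2, -4, -2]] = 8 ≠ 0, so this unfolding has rank ≥ 3; CP rank is at least every unfolding rank, so rank(T) ≥ 3. (Flattening ranks never certify an upper bound on CP rank; for that we must actually write T with 3 rank-1 terms.)
Upper bound: T is a sum of 3 rank-1 terms, T = [1, -1, 1] ⊗ [0, 1, 1] ⊗ [-2, 0, -1] + [1, 0, 1] ⊗ [0, 1, 1] ⊗ [-2, -2, 4] + [2, 0, 1] ⊗ [1, 0, -2] ⊗ [0, -2, -1] (one valid choice — decompositions are not unique — normalised so each a, b is primitive with positive first nonzero entry; check it by expanding all entries), so rank(T) ≤ 3.
These bounds meet, so rank(T) = 3.
Check entry T[0,1,2] = 3: (1)·(1)·(-1) + (1)·(1)·(4) + (2)·(0)·(-1) = 3.

3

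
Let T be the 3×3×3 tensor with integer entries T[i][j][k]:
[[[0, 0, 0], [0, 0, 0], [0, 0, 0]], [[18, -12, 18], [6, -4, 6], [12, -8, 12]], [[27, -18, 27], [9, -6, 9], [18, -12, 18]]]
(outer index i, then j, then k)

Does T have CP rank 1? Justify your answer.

If T = a (x) b (x) c then every fibre of T is a multiple of the corresponding factor, so read the factors off the fibres through the nonzero entry T[1,0,0] = 18.
The mode-1 fibre T[:,0,0] = [0, 18, 27] gives a = (0, 2, 3) (primitive direction); the mode-2 fibre T[1,:,0] = [18, 6, 12] gives b = (3, 1, 2); then c[k] = T[1,0,k] / (a[1]·b[0]) = [18, -12, 18] / 6 = (3, -2, 3).
Expanding (0, 2, 3) (x) (3, 1, 2) (x) (3, -2, 3) reproduces all 27 entries of T, so T = (0, 2, 3) (x) (3, 1, 2) (x) (3, -2, 3) and rank(T) ≤ 1.
Equivalently every frontal slice T[:,:,k] is c[k] times the rank-1 matrix (0, 2, 3) (x) (3, 1, 2). So T has rank 1 (it is nonzero).

Yes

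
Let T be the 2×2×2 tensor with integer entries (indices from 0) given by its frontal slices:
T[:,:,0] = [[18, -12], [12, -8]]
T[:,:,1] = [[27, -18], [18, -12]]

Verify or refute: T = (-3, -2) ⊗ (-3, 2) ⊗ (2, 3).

Reconstruct entrywise from the claimed factors. For example, T[1,1,1] = -12 and Σₗ aₗ[1]bₗ[1]cₗ[1] = (-2)·(2)·(3) = -12; checking all 8 entries, every one matches. The claim holds.

Yes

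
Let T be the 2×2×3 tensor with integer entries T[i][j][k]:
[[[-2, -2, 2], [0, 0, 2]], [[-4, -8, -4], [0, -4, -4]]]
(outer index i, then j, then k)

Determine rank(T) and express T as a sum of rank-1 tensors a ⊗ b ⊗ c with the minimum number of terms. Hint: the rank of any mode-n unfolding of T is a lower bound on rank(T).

Lower bound: the mode-3 unfolding of T (rows indexed by k, columns by (i,j) = (0,0), (0,1), (1,0), (1,1)) is [[-2, 0, -4, 0], [-2, 0, -8, -4], [2, 2, -4, -4]].
There the 3×3 minor on rows k ∈ {0, 1, 2}, columns (i,j) ∈ {(0,0), (0,1), (1,0)} is det [[-2, 0, -4], [-2, 0, -8], [2, 2, -4]] = -16 ≠ 0, so this unfolding has rank ≥ 3; CP rank is at least every unfolding rank, so rank(T) ≥ 3. (This is only a lower bound: in general the CP rank may exceed every unfolding rank, so we still need to exhibit 3 rank-1 terms summing to T.)
Upper bound: T is a sum of 3 rank-1 terms, T = [0, 1] ⊗ [1, 1] ⊗ [0, -4, -4] + [1, 0] ⊗ [1, 1] ⊗ [0, 0, 2] + [1, 2] ⊗ [1, 0] ⊗ [-2, -2, 0] (written with every a and b primitive with positive leading entry and the scale carried by c; CP decompositions are not unique, and this one is verified by expanding entrywise), so rank(T) ≤ 3.
These bounds meet, so rank(T) = 3.

rank(T) = 3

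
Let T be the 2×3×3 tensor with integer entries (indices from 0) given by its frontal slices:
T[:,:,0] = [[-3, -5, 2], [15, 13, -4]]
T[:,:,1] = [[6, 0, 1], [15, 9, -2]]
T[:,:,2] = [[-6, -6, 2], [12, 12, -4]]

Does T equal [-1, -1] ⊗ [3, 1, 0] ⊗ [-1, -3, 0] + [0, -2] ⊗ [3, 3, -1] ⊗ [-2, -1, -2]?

No

Reconstruct entry (0,0,0) from the claimed factors: Σₗ aₗ[0]bₗ[0]cₗ[0] = (-1)·(3)·(-1) + (0)·(3)·(-2) = 3, but T[0,0,0] = -3. The claim is false.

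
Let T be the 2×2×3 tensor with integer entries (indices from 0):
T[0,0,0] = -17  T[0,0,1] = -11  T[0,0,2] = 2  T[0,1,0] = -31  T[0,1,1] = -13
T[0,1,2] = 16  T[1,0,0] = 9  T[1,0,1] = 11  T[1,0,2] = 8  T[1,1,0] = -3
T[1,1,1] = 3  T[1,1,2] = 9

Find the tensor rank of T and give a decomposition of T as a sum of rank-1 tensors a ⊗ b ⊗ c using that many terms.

Lower bound: the mode-2 unfolding of T (rows indexed by j, columns by (i,k) = (0,0), (0,1), (0,2), (1,0), (1,1), (1,2)) is [[-17, -11, 2, 9, 11, 8], [-31, -13, 16, -3, 3, 9]].
There the 2×2 minor on rows j ∈ {0, 1}, columns (i,k) ∈ {(0,0), (0,1)} is det [[-17, -11], [-31, -13]] = -120 ≠ 0, so this unfolding has rank ≥ 2; CP rank is at least every unfolding rank, so rank(T) ≥ 2. (Unfolding ranks only ever bound the CP rank from below — rank(T) can be strictly larger than all of them — so the matching upper bound has to come from an explicit 2-term decomposition.)
Upper bound — finding two terms. Write S_k = T[:,:,k] for the frontal slices: S₀ = [[-17, -31], [9, -3]], S₁ = [[-11, -13], [11, 3]], S₂ = [[2, 16], [8, 9]].
If T = a₁ ⊗ b₁ ⊗ c₁ + a₂ ⊗ b₂ ⊗ c₂ then each S_k = c₁[k]·a₁b₁ᵀ + c₂[k]·a₂b₂ᵀ. S₀ and S₁ are linearly independent, so a₁b₁ᵀ and a₂b₂ᵀ must span the same plane of matrices: they are the rank-1 matrices of the form x·S₀ + y·S₁.
det(x·S₀ + y·S₁) is 330·x² + 440·xy + 110·y² = 110·(x + y)(3·x + y), vanishing at (x:y) = (1:-1) and (1:-3).
M₁ = S₀ − S₁ = [[-6, -18], [-2, -6]] = (-2)·(3, 1)(1, 3)ᵀ and M₂ = S₀ − 3·S₁ = [[16, 8], [-24, -12]] = 4·(2, -3)(2, 1)ᵀ, so take a₁ = (3, 1), b₁ = (1, 3), a₂ = (2, -3), b₂ = (2, 1).
Each slice is an integer combination of E₁ = a₁b₁ᵀ and E₂ = a₂b₂ᵀ: S₀ = −3·E₁ − 2·E₂, S₁ = −E₁ − 2·E₂, S₂ = 2·E₁ − E₂; reading off coefficients, c₁ = (-3, -1, 2) and c₂ = (-2, -2, -1).
Hence T = (3, 1) ⊗ (1, 3) ⊗ (-3, -1, 2) + (2, -3) ⊗ (2, 1) ⊗ (-2, -2, -1), so rank(T) ≤ 2.
These bounds meet, so rank(T) = 2.
Check entry T[0,0,0] = -17: (3)·(1)·(-3) + (2)·(2)·(-2) = -17.

rank(T) = 2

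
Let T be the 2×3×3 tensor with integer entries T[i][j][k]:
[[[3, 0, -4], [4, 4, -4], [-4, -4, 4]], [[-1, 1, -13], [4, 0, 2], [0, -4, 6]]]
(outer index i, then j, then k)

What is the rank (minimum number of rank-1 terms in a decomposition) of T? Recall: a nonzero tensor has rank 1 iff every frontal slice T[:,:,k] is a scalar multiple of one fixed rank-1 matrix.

Lower bound: the mode-3 unfolding of T (rows indexed by k, columns by (i,j) = (0,0), (0,1), (0,2), (1,0), (1,1), (1,2)) is [[3, 4, -4, -1, 4, 0], [0, 4, -4, 1, 0, -4], [-4, -4, 4, -13, 2, 6]].
There the 3×3 minor on rows k ∈ {0, 1, 2}, columns (i,j) ∈ {(0,0), (0,1), (1,0)} is det [[3, 4, -1], [0, 4, 1], [-4, -4, -13]] = -176 ≠ 0, so this unfolding has rank ≥ 3; CP rank is at least every unfolding rank, so rank(T) ≥ 3. (This is only a lower bound: in general the CP rank may exceed every unfolding rank, so we still need to exhibit 3 rank-1 terms summing to T.)
Upper bound: T is a sum of 3 rank-1 terms, T = [0, 1] (x) [2, -1, -1] (x) [-2, 2, -4] + [1, 2] (x) [1, 0, 0] (x) [1, -2, -2] + [2, 1] (x) [1, 2, -2] (x) [1, 1, -1] (written with every a and b primitive with positive leading entry and the scale carried by c; CP decompositions are not unique, and this one is verified by expanding entrywise), so rank(T) ≤ 3.
These bounds meet, so rank(T) = 3.

3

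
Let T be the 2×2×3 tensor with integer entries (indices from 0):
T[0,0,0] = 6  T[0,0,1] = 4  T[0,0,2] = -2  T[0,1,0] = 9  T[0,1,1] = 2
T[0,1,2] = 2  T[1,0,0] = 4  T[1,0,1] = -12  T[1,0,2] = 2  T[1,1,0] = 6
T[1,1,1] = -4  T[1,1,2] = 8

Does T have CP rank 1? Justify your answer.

No

The mode-3 unfolding of T (rows indexed by k, columns by (i,j) = (0,0), (0,1), (1,0), (1,1)) is [[6, 9, 4, 6], [4, 2, -12, -4], [-2, 2, 2, 8]].
There the 3×3 minor on rows k ∈ {0, 1, 2}, columns (i,j) ∈ {(0,0), (0,1), (1,0)} is det [[6, 9, 4], [4, 2, -12], [-2, 2, 2]] = 360 ≠ 0, so this unfolding has rank ≥ 3; CP rank is at least every unfolding rank, so rank(T) ≥ 3.
In particular rank(T) ≥ 3 > 1, so T is not rank-1.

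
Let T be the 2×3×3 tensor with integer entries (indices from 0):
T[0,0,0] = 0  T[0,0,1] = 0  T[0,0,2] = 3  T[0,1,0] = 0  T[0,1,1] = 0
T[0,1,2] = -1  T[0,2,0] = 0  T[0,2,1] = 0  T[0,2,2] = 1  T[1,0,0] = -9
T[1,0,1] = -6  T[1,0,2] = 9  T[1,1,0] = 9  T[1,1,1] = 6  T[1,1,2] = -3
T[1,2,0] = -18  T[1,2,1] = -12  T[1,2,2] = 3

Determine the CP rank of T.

2

Lower bound: in the mode-3 unfolding of T (rows indexed by k, columns by (i,j)) the 2×2 minor on rows k ∈ {0, 2}, columns (i,j) ∈ {(0,0), (1,0)} is det [[0, -9], [3, 9]] = 27 ≠ 0, so that unfolding has rank ≥ 2 and hence rank(T) ≥ 2 (CP rank is at least every unfolding rank, though it can be larger).
Upper bound: with S_k = T[:,:,k], the two rank-1 terms a₁b₁ᵀ, a₂b₂ᵀ are the rank-1 members of the pencil x·S₀ + y·S₂.
The 2×2 minor of x·S₀ + y·S₂ on rows {0,1}, columns {0,1} is 18·xy = 18·(y)(x), vanishing at (x:y) = (1:0) and (0:1).
M₁ = S₀ = [[0, 0, 0], [-9, 9, -18]] = (-9)·[0, 1][1, -1, 2]ᵀ and M₂ = S₂ = [[3, -1, 1], [9, -3, 3]] = [1, 3][3, -1, 1]ᵀ, so take a₁ = [0, 1], b₁ = [1, -1, 2], a₂ = [1, 3], b₂ = [3, -1, 1].
Each slice is an integer combination of E₁ = a₁b₁ᵀ and E₂ = a₂b₂ᵀ: S₀ = −9·E₁, S₁ = −6·E₁, S₂ = E₂; reading off coefficients, c₁ = [-9, -6, 0] and c₂ = [0, 0, 1].
Hence T = [0, 1] ⊗ [1, -1, 2] ⊗ [-9, -6, 0] + [1, 3] ⊗ [3, -1, 1] ⊗ [0, 0, 1], so rank(T) ≤ 2.
These bounds meet, so rank(T) = 2.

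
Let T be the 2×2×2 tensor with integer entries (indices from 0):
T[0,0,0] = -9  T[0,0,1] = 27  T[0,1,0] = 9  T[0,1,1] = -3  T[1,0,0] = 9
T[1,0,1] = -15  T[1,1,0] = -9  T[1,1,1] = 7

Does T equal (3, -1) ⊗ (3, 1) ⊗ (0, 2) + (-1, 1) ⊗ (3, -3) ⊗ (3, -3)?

Yes

Reconstruct entrywise from the claimed factors. For example, T[0,1,1] = -3 and Σₗ aₗ[0]bₗ[1]cₗ[1] = (3)·(1)·(2) + (-1)·(-3)·(-3) = -3; checking all 8 entries, every one matches. The claim holds.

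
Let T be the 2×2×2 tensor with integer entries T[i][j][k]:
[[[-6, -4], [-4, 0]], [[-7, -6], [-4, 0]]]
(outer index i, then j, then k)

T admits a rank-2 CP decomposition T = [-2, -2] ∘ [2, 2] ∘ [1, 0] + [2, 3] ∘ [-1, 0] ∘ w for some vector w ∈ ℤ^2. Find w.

Subtract the known terms from T to get the rank-1 residual R = [2, 3] ∘ [-1, 0] ∘ w, so R[i,j,k] = a[i]·b[j]·w[k]. Pick indices with nonzero a[0]·b[0] = (2)·(-1) = -2. Only the fibre through (0,0,·) is needed: R[0,0,:] = T[0,0,:] − Σₗ aₗ[0]bₗ[0]cₗ = [-6, -4] − (-2)·(2)·[1, 0] = [-2, -4]. Then w[k] = R[0,0,k] / -2 for each k, giving w = [-2, -4] / -2 = [1, 2].

w = [1, 2]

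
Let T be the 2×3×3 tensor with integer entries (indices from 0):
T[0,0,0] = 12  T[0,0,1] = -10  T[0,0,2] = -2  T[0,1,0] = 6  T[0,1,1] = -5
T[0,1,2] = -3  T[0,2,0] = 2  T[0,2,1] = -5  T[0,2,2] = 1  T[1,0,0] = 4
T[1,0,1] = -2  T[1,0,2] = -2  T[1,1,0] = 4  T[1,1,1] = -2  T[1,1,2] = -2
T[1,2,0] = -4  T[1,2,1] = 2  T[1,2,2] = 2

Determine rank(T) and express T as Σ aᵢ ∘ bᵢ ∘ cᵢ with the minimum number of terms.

Lower bound: the mode-2 unfolding of T (rows indexed by j, columns by (i,k) = (0,0), (0,1), (0,2), (1,0), (1,1), (1,2)) is [[12, -10, -2, 4, -2, -2], [6, -5, -3, 4, -2, -2], [2, -5, 1, -4, 2, 2]].
There the 3×3 minor on rows j ∈ {0, 1, 2}, columns (i,k) ∈ {(0,0), (0,1), (0,2)} is det [[12, -10, -2], [6, -5, -3], [2, -5, 1]] = -80 ≠ 0, so this unfolding has rank ≥ 3; CP rank is at least every unfolding rank, so rank(T) ≥ 3. (This is only a lower bound: in general the CP rank may exceed every unfolding rank, so we still need to exhibit 3 rank-1 terms summing to T.)
Upper bound: T is a sum of 3 rank-1 terms, T = [1, 0] ∘ [0, 1, 1] ∘ [-2, 1, -1] + [1, 0] ∘ [2, 1, 2] ∘ [4, -4, 0] + [1, 1] ∘ [1, 1, -1] ∘ [4, -2, -2] (written with every a and b primitive with positive leading entry and the scale carried by c; CP decompositions are not unique, and this one is verified by expanding entrywise), so rank(T) ≤ 3.
These bounds meet, so rank(T) = 3.
Check entry T[0,1,1] = -5: (1)·(1)·(1) + (1)·(1)·(-4) + (1)·(1)·(-2) = -5.

rank(T) = 3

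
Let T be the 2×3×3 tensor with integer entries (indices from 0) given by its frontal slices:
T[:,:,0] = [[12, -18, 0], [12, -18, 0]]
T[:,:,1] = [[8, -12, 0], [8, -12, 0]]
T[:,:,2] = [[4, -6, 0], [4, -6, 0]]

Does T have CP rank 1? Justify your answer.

Yes

If T = a ⊗ b ⊗ c then every fibre of T is a multiple of the corresponding factor, so read the factors off the fibres through the nonzero entry T[0,0,0] = 12.
The mode-1 fibre T[:,0,0] = [12, 12] gives a = [1, 1] (primitive direction); the mode-2 fibre T[0,:,0] = [12, -18, 0] gives b = [2, -3, 0]; then c[k] = T[0,0,k] / (a[0]·b[0]) = [12, 8, 4] / 2 = [6, 4, 2].
Expanding [1, 1] ⊗ [2, -3, 0] ⊗ [6, 4, 2] reproduces all 18 entries of T, so T = [1, 1] ⊗ [2, -3, 0] ⊗ [6, 4, 2] and rank(T) ≤ 1.
Equivalently every frontal slice T[:,:,k] is c[k] times the rank-1 matrix [1, 1] ⊗ [2, -3, 0]. So T has rank 1 (it is nonzero).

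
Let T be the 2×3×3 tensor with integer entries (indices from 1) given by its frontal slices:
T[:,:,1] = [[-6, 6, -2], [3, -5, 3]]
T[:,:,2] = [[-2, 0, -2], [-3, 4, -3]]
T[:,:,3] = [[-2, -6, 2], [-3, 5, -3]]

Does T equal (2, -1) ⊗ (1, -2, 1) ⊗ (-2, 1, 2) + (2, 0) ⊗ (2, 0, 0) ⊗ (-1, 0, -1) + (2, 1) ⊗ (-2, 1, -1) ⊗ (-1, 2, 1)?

No

Reconstruct entry (1,1,1) from the claimed factors: Σₗ aₗ[1]bₗ[1]cₗ[1] = (2)·(1)·(-2) + (2)·(2)·(-1) + (2)·(-2)·(-1) = -4, but T[1,1,1] = -6. The claim is false.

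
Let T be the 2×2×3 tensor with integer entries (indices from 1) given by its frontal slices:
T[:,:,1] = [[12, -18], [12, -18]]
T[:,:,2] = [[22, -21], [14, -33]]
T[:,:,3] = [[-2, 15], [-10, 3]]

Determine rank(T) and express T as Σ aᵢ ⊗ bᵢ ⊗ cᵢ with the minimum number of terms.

rank(T) = 2

Lower bound: the mode-2 unfolding of T (rows indexed by j, columns by (i,k) = (1,1), (1,2), (1,3), (2,1), (2,2), (2,3)) is [[12, 22, -2, 12, 14, -10], [-18, -21, 15, -18, -33, 3]].
There the 2×2 minor on rows j ∈ {1, 2}, columns (i,k) ∈ {(1,1), (1,2)} is det [[12, 22], [-18, -21]] = 144 ≠ 0, so this unfolding has rank ≥ 2; CP rank is at least every unfolding rank, so rank(T) ≥ 2. (Flattening ranks never certify an upper bound on CP rank; for that we must actually write T with 2 rank-1 terms.)
Upper bound — finding two terms. Write S_k = T[:,:,k] for the frontal slices: S₁ = [[12, -18], [12, -18]], S₂ = [[22, -21], [14, -33]], S₃ = [[-2, 15], [-10, 3]].
If T = a₁ ⊗ b₁ ⊗ c₁ + a₂ ⊗ b₂ ⊗ c₂ then each S_k = c₁[k]·a₁b₁ᵀ + c₂[k]·a₂b₂ᵀ. S₁ and S₂ are linearly independent, so a₁b₁ᵀ and a₂b₂ᵀ must span the same plane of matrices: they are the rank-1 matrices of the form x·S₁ + y·S₂.
det(x·S₁ + y·S₂) is −288·xy − 432·y² = (-144)·(2·x + 3·y)(y), vanishing at (x:y) = (3:-2) and (1:0).
M₁ = 3·S₁ − 2·S₂ = [[-8, -12], [8, 12]] = (-4)·[1, -1][2, 3]ᵀ and M₂ = S₁ = [[12, -18], [12, -18]] = 6·[1, 1][2, -3]ᵀ, so take a₁ = [1, -1], b₁ = [2, 3], a₂ = [1, 1], b₂ = [2, -3].
Each slice is an integer combination of E₁ = a₁b₁ᵀ and E₂ = a₂b₂ᵀ: S₁ = 6·E₂, S₂ = 2·E₁ + 9·E₂, S₃ = 2·E₁ − 3·E₂; reading off coefficients, c₁ = [0, 2, 2] and c₂ = [6, 9, -3].
Hence T = [1, -1] ⊗ [2, 3] ⊗ [0, 2, 2] + [1, 1] ⊗ [2, -3] ⊗ [6, 9, -3], so rank(T) ≤ 2.
These bounds meet, so rank(T) = 2.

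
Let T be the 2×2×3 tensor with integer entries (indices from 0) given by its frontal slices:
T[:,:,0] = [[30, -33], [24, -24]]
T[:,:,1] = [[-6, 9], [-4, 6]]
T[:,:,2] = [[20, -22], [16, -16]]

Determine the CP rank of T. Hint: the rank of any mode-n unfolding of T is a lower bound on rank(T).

Lower bound: the mode-3 unfolding of T (rows indexed by k, columns by (i,j) = (0,0), (0,1), (1,0), (1,1)) is [[30, -33, 24, -24], [-6, 9, -4, 6], [20, -22, 16, -16]].
There the 2×2 minor on rows k ∈ {0, 1}, columns (i,j) ∈ {(0,0), (0,1)} is det [[30, -33], [-6, 9]] = 72 ≠ 0, so this unfolding has rank ≥ 2; CP rank is at least every unfolding rank, so rank(T) ≥ 2. (Unfolding ranks only ever bound the CP rank from below — rank(T) can be strictly larger than all of them — so the matching upper bound has to come from an explicit 2-term decomposition.)
Upper bound — finding two terms. Write S_k = T[:,:,k] for the frontal slices: S₀ = [[30, -33], [24, -24]], S₁ = [[-6, 9], [-4, 6]], S₂ = [[20, -22], [16, -16]].
If T = a₁ ⊗ b₁ ⊗ c₁ + a₂ ⊗ b₂ ⊗ c₂ then each S_k = c₁[k]·a₁b₁ᵀ + c₂[k]·a₂b₂ᵀ. S₀ and S₁ are linearly independent, so a₁b₁ᵀ and a₂b₂ᵀ must span the same plane of matrices: they are the rank-1 matrices of the form x·S₀ + y·S₁.
det(x·S₀ + y·S₁) is 72·x² − 24·xy = 24·(3·x − y)(x), vanishing at (x:y) = (1:3) and (0:1).
M₁ = S₀ + 3·S₁ = [[12, -6], [12, -6]] = 6·(1, 1)(2, -1)ᵀ and M₂ = S₁ = [[-6, 9], [-4, 6]] = −(3, 2)(2, -3)ᵀ, so take a₁ = (1, 1), b₁ = (2, -1), a₂ = (3, 2), b₂ = (2, -3).
Each slice is an integer combination of E₁ = a₁b₁ᵀ and E₂ = a₂b₂ᵀ: S₀ = 6·E₁ + 3·E₂, S₁ = −E₂, S₂ = 4·E₁ + 2·E₂; reading off coefficients, c₁ = (6, 0, 4) and c₂ = (3, -1, 2).
Hence T = (1, 1) ⊗ (2, -1) ⊗ (6, 0, 4) + (3, 2) ⊗ (2, -3) ⊗ (3, -1, 2), so rank(T) ≤ 2.
These bounds meet, so rank(T) = 2.

2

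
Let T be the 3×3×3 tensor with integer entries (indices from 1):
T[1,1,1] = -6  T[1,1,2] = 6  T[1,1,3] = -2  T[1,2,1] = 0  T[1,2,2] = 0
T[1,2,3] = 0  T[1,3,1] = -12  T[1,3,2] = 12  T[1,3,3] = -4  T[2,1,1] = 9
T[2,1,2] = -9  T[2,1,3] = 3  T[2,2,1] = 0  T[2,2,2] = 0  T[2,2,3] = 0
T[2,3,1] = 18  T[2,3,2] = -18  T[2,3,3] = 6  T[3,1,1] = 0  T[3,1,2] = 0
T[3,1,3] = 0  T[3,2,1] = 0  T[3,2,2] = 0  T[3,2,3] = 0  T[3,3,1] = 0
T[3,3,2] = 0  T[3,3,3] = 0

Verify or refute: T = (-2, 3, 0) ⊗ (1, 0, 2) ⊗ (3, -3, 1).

Yes

Reconstruct entrywise from the claimed factors. For example, T[3,2,3] = 0 and Σₗ aₗ[3]bₗ[2]cₗ[3] = (0)·(0)·(1) = 0; checking all 27 entries, every one matches. The claim holds.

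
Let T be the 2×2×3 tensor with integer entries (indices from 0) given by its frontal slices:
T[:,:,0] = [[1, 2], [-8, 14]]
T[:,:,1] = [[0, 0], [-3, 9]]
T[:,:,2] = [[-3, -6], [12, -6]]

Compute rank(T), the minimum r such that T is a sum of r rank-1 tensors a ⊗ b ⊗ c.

Lower bound: in the mode-3 unfolding of T (rows indexed by k, columns by (i,j)) the 2×2 minor on rows k ∈ {0, 1}, columns (i,j) ∈ {(0,0), (1,0)} is det [[1, -8], [0, -3]] = -3 ≠ 0, so that unfolding has rank ≥ 2 and hence rank(T) ≥ 2 (CP rank is at least every unfolding rank, though it can be larger).
Upper bound: with S_k = T[:,:,k], the two rank-1 terms a₁b₁ᵀ, a₂b₂ᵀ are the rank-1 members of the pencil x·S₀ + y·S₁.
det(x·S₀ + y·S₁) is 30·x² + 15·xy = 15·(2·x + y)(x), vanishing at (x:y) = (1:-2) and (0:1).
M₁ = S₀ − 2·S₁ = [[1, 2], [-2, -4]] = (1, -2)(1, 2)ᵀ and M₂ = S₁ = [[0, 0], [-3, 9]] = (-3)·(0, 1)(1, -3)ᵀ, so take a₁ = (1, -2), b₁ = (1, 2), a₂ = (0, 1), b₂ = (1, -3).
Each slice is an integer combination of E₁ = a₁b₁ᵀ and E₂ = a₂b₂ᵀ: S₀ = E₁ − 6·E₂, S₁ = −3·E₂, S₂ = −3·E₁ + 6·E₂; reading off coefficients, c₁ = (1, 0, -3) and c₂ = (-6, -3, 6).
Hence T = (1, -2) ⊗ (1, 2) ⊗ (1, 0, -3) + (0, 1) ⊗ (1, -3) ⊗ (-6, -3, 6), so rank(T) ≤ 2.
These bounds meet, so rank(T) = 2.

2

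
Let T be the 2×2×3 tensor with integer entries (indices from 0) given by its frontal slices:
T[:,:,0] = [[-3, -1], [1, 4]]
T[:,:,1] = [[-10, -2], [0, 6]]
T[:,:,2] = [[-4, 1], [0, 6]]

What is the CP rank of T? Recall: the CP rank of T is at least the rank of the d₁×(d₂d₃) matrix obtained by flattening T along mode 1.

Lower bound: in the mode-3 unfolding of T (rows indexed by k, columns by (i,j)) the 3×3 minor on rows k ∈ {0, 1, 2}, columns (i,j) ∈ {(0,0), (0,1), (1,0)} is det [[-3, -1, 1], [-10, -2, 0], [-4, 1, 0]] = -18 ≠ 0, so that unfolding has rank ≥ 3 and hence rank(T) ≥ 3 (CP rank is at least every unfolding rank, though it can be larger).
Upper bound: T is a sum of 3 rank-1 terms, T = [1, 0] ∘ [2, 1] ∘ [1, -2, 1] + [1, 1] ∘ [1, -2] ∘ [-1, -2, -2] + [2, -1] ∘ [1, 1] ∘ [-2, -2, -2] (one valid choice — decompositions are not unique — normalised so each a, b is primitive with positive first nonzero entry; check it by expanding all entries), so rank(T) ≤ 3.
These bounds meet, so rank(T) = 3.

3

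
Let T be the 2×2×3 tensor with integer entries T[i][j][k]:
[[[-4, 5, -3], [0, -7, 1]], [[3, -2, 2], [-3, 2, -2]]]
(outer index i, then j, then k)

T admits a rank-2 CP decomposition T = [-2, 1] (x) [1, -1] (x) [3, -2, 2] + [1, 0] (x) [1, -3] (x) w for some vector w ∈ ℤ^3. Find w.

Subtract the known terms from T to get the rank-1 residual R = [1, 0] (x) [1, -3] (x) w, so R[i,j,k] = a[i]·b[j]·w[k]. Pick indices with nonzero a[0]·b[0] = (1)·(1) = 1. Only the fibre through (0,0,·) is needed: R[0,0,:] = T[0,0,:] − Σₗ aₗ[0]bₗ[0]cₗ = [-4, 5, -3] − (-2)·(1)·[3, -2, 2] = [2, 1, 1]. Then w[k] = R[0,0,k] / 1 for each k, giving w = [2, 1, 1] / 1 = [2, 1, 1].

w = [2, 1, 1]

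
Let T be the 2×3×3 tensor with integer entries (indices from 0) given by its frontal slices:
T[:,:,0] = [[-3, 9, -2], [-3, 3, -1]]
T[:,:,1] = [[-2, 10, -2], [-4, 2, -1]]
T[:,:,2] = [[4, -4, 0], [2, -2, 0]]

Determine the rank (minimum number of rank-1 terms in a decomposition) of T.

3

Lower bound: in the mode-2 unfolding of T (rows indexed by j, columns by (i,k)) the 3×3 minor on rows j ∈ {0, 1, 2}, columns (i,k) ∈ {(0,0), (0,1), (0,2)} is det [[-3, -2, 4], [9, 10, -4], [-2, -2, 0]] = 16 ≠ 0, so that unfolding has rank ≥ 3 and hence rank(T) ≥ 3 (CP rank is at least every unfolding rank, though it can be larger).
Upper bound: T is a sum of 3 rank-1 terms, T = (1, -1) ⊗ (1, 1, 0) ⊗ (1, 2, 0) + (2, 1) ⊗ (0, 2, -1) ⊗ (2, 2, -1) + (2, 1) ⊗ (2, 0, -1) ⊗ (-1, -1, 1) (one valid choice — decompositions are not unique — normalised so each a, b is primitive with positive first nonzero entry; check it by expanding all entries), so rank(T) ≤ 3.
These bounds meet, so rank(T) = 3.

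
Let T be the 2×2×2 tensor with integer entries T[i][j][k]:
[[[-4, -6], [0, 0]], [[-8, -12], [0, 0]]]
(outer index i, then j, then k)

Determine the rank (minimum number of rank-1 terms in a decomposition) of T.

Lower bound: T ≠ 0 (e.g. T[0,0,0] = -4), so rank(T) ≥ 1.
Upper bound: the mode-1 fibre T[:,0,0] = [-4, -8] gives a = [1, 2] (primitive direction); the mode-2 fibre T[0,:,0] = [-4, 0] gives b = [1, 0]; then c[k] = T[0,0,k] / (a[0]·b[0]) = [-4, -6] / 1 = [-4, -6].
Expanding [1, 2] ⊗ [1, 0] ⊗ [-4, -6] reproduces all 8 entries of T, so T = [1, 2] ⊗ [1, 0] ⊗ [-4, -6] and rank(T) ≤ 1.
These bounds meet, so rank(T) = 1.

1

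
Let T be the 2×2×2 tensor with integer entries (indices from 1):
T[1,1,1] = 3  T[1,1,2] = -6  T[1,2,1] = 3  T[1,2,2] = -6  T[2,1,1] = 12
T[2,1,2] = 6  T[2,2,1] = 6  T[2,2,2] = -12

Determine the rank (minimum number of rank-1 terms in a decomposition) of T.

Lower bound: the mode-2 unfolding of T (rows indexed by j, columns by (i,k) = (1,1), (1,2), (2,1), (2,2)) is [[3, -6, 12, 6], [3, -6, 6, -12]].
There the 2×2 minor on rows j ∈ {1, 2}, columns (i,k) ∈ {(1,1), (2,1)} is det [[3, 12], [3, 6]] = -18 ≠ 0, so this unfolding has rank ≥ 2; CP rank is at least every unfolding rank, so rank(T) ≥ 2. (Unfolding ranks only ever bound the CP rank from below — rank(T) can be strictly larger than all of them — so the matching upper bound has to come from an explicit 2-term decomposition.)
Upper bound — finding two terms. Write S_k = T[:,:,k] for the frontal slices: S₁ = [[3, 3], [12, 6]], S₂ = [[-6, -6], [6, -12]].
If T = a₁ (x) b₁ (x) c₁ + a₂ (x) b₂ (x) c₂ then each S_k = c₁[k]·a₁b₁ᵀ + c₂[k]·a₂b₂ᵀ. S₁ and S₂ are linearly independent, so a₁b₁ᵀ and a₂b₂ᵀ must span the same plane of matrices: they are the rank-1 matrices of the form x·S₁ + y·S₂.
det(x·S₁ + y·S₂) is −18·x² − 18·xy + 108·y² = (-18)·(x + 3·y)(x − 2·y), vanishing at (x:y) = (3:-1) and (2:1).
M₁ = 3·S₁ − S₂ = [[15, 15], [30, 30]] = 15·[1, 2][1, 1]ᵀ and M₂ = 2·S₁ + S₂ = [[0, 0], [30, 0]] = 30·[0, 1][1, 0]ᵀ, so take a₁ = [1, 2], b₁ = [1, 1], a₂ = [0, 1], b₂ = [1, 0].
Each slice is an integer combination of E₁ = a₁b₁ᵀ and E₂ = a₂b₂ᵀ: S₁ = 3·E₁ + 6·E₂, S₂ = −6·E₁ + 18·E₂; reading off coefficients, c₁ = [3, -6] and c₂ = [6, 18].
Hence T = [1, 2] (x) [1, 1] (x) [3, -6] + [0, 1] (x) [1, 0] (x) [6, 18], so rank(T) ≤ 2.
These bounds meet, so rank(T) = 2.

2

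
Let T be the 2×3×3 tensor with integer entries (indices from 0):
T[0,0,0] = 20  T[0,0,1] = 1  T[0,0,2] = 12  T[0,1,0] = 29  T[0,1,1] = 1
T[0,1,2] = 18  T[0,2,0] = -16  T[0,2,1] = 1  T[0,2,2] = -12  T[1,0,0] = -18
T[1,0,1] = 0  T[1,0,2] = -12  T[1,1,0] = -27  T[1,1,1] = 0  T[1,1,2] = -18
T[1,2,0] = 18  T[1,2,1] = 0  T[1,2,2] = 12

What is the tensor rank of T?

2

Lower bound: the mode-2 unfolding of T (rows indexed by j, columns by (i,k) = (0,0), (0,1), (0,2), (1,0), (1,1), (1,2)) is [[20, 1, 12, -18, 0, -12], [29, 1, 18, -27, 0, -18], [-16, 1, -12, 18, 0, 12]].
There the 2×2 minor on rows j ∈ {0, 1}, columns (i,k) ∈ {(0,0), (0,1)} is det [[20, 1], [29, 1]] = -9 ≠ 0, so this unfolding has rank ≥ 2; CP rank is at least every unfolding rank, so rank(T) ≥ 2. (This is only a lower bound: in general the CP rank may exceed every unfolding rank, so we still need to exhibit 2 rank-1 terms summing to T.)
Upper bound — finding two terms. Write S_k = T[:,:,k] for the frontal slices: S₀ = [[20, 29, -16], [-18, -27, 18]], S₁ = [[1, 1, 1], [0, 0, 0]], S₂ = [[12, 18, -12], [-12, -18, 12]].
If T = a₁ ∘ b₁ ∘ c₁ + a₂ ∘ b₂ ∘ c₂ then each S_k = c₁[k]·a₁b₁ᵀ + c₂[k]·a₂b₂ᵀ. S₀ and S₁ are linearly independent, so a₁b₁ᵀ and a₂b₂ᵀ must span the same plane of matrices: they are the rank-1 matrices of the form x·S₀ + y·S₁.
The 2×2 minor of x·S₀ + y·S₁ on rows {0,1}, columns {0,1} is −18·x² − 9·xy = (-9)·(2·x + y)(x), vanishing at (x:y) = (1:-2) and (0:1).
M₁ = S₀ − 2·S₁ = [[18, 27, -18], [-18, -27, 18]] = 9·[1, -1][2, 3, -2]ᵀ and M₂ = S₁ = [[1, 1, 1], [0, 0, 0]] = [1, 0][1, 1, 1]ᵀ, so take a₁ = [1, -1], b₁ = [2, 3, -2], a₂ = [1, 0], b₂ = [1, 1, 1].
Each slice is an integer combination of E₁ = a₁b₁ᵀ and E₂ = a₂b₂ᵀ: S₀ = 9·E₁ + 2·E₂, S₁ = E₂, S₂ = 6·E₁; reading off coefficients, c₁ = [9, 0, 6] and c₂ = [2, 1, 0].
Hence T = [1, -1] ∘ [2, 3, -2] ∘ [9, 0, 6] + [1, 0] ∘ [1, 1, 1] ∘ [2, 1, 0], so rank(T) ≤ 2.
These bounds meet, so rank(T) = 2.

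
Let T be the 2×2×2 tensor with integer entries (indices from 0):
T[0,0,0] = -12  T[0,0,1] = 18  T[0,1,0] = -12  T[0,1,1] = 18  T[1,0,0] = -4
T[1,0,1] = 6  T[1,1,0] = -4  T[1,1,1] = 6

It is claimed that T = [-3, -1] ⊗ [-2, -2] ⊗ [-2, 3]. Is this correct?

Yes

Reconstruct entrywise from the claimed factors. For example, T[0,1,0] = -12 and Σₗ aₗ[0]bₗ[1]cₗ[0] = (-3)·(-2)·(-2) = -12; checking all 8 entries, every one matches. The claim holds.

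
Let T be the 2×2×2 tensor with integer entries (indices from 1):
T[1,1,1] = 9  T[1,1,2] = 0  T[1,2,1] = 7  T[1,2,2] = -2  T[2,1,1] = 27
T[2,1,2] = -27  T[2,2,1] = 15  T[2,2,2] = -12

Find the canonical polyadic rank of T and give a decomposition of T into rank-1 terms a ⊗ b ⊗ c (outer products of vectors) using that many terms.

Lower bound: the mode-2 unfolding of T (rows indexed by j, columns by (i,k) = (1,1), (1,2), (2,1), (2,2)) is [[9, 0, 27, -27], [7, -2, 15, -12]].
There the 2×2 minor on rows j ∈ {1, 2}, columns (i,k) ∈ {(1,1), (1,2)} is det [[9, 0], [7, -2]] = -18 ≠ 0, so this unfolding has rank ≥ 2; CP rank is at least every unfolding rank, so rank(T) ≥ 2. (This is only a lower bound: in general the CP rank may exceed every unfolding rank, so we still need to exhibit 2 rank-1 terms summing to T.)
Upper bound — finding two terms. Write S_k = T[:,:,k] for the frontal slices: S₁ = [[9, 7], [27, 15]], S₂ = [[0, -2], [-27, -12]].
If T = a₁ ⊗ b₁ ⊗ c₁ + a₂ ⊗ b₂ ⊗ c₂ then each S_k = c₁[k]·a₁b₁ᵀ + c₂[k]·a₂b₂ᵀ. S₁ and S₂ are linearly independent, so a₁b₁ᵀ and a₂b₂ᵀ must span the same plane of matrices: they are the rank-1 matrices of the form x·S₁ + y·S₂.
det(x·S₁ + y·S₂) is −54·x² + 135·xy − 54·y² = (-27)·(x − 2·y)(2·x − y), vanishing at (x:y) = (2:1) and (1:2).
M₁ = 2·S₁ + S₂ = [[18, 12], [27, 18]] = 3·[2, 3][3, 2]ᵀ and M₂ = S₁ + 2·S₂ = [[9, 3], [-27, -9]] = 3·[1, -3][3, 1]ᵀ, so take a₁ = [2, 3], b₁ = [3, 2], a₂ = [1, -3], b₂ = [3, 1].
Each slice is an integer combination of E₁ = a₁b₁ᵀ and E₂ = a₂b₂ᵀ: S₁ = 2·E₁ − E₂, S₂ = −E₁ + 2·E₂; reading off coefficients, c₁ = [2, -1] and c₂ = [-1, 2].
Hence T = [2, 3] ⊗ [3, 2] ⊗ [2, -1] + [1, -3] ⊗ [3, 1] ⊗ [-1, 2], so rank(T) ≤ 2.
These bounds meet, so rank(T) = 2.
Check entry T[1,1,1] = 9: (2)·(3)·(2) + (1)·(3)·(-1) = 9.

rank(T) = 2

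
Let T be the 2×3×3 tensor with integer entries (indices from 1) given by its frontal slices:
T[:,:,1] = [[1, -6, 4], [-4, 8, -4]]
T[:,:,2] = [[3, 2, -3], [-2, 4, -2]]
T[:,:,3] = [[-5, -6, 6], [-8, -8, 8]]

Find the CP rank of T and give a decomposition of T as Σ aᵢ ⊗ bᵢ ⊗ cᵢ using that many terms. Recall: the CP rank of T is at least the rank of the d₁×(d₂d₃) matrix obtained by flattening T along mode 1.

rank(T) = 3

Lower bound: the mode-2 unfolding of T (rows indexed by j, columns by (i,k) = (1,1), (1,2), (1,3), (2,1), (2,2), (2,3)) is [[1, 3, -5, -4, -2, -8], [-6, 2, -6, 8, 4, -8], [4, -3, 6, -4, -2, 8]].
There the 3×3 minor on rows j ∈ {1, 2, 3}, columns (i,k) ∈ {(1,1), (1,2), (1,3)} is det [[1, 3, -5], [-6, 2, -6], [4, -3, 6]] = -20 ≠ 0, so this unfolding has rank ≥ 3; CP rank is at least every unfolding rank, so rank(T) ≥ 3. (This is only a lower bound: in general the CP rank may exceed every unfolding rank, so we still need to exhibit 3 rank-1 terms summing to T.)
Upper bound: T is a sum of 3 rank-1 terms, T = [1, -2] ⊗ [1, -2, 1] ⊗ [2, 1, 0] + [1, 0] ⊗ [1, 2, -2] ⊗ [-1, 2, -1] + [1, 2] ⊗ [1, 1, -1] ⊗ [0, 0, -4] (one valid choice — decompositions are not unique — normalised so each a, b is primitive with positive first nonzero entry; check it by expanding all entries), so rank(T) ≤ 3.
These bounds meet, so rank(T) = 3.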